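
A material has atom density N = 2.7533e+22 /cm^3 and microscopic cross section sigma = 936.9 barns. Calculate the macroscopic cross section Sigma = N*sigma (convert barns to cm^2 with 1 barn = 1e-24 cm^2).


Sigma = N * sigma_barns * 1e-24
Sigma = 2.7533e+22 * 936.9 * 1e-24
Sigma = 25.796 /cm

25.796


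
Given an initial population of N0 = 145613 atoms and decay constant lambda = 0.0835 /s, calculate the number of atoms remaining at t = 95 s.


N = N0 * exp(-lambda * t)
N = 145613 * exp(-0.0835 * 95)
N = 52.259

52.259


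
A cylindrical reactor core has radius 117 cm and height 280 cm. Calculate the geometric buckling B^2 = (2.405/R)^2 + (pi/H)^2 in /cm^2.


B^2 = (2.405/R)^2 + (pi/H)^2
B^2 = (2.405/117)^2 + (pi/280)^2
B^2 = 5.4842e-04 /cm^2

5.4842e-04


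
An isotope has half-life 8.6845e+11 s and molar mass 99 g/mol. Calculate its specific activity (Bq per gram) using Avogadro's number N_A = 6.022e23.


lambda = ln(2) / t_half = ln(2) / 8.6845e+11 = 7.981429e-13 /s
SA = lambda * N_A / M
SA = 7.981429e-13 * 6.022e23 / 99
SA = 4.8550e+09 Bq/g

4.8550e+09


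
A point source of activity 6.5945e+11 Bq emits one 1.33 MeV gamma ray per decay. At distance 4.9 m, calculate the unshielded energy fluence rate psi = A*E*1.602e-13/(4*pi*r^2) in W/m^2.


psi = A * E * 1.602e-13 / (4*pi*r^2)
psi = 6.5945e+11 * 1.33 * 1.602e-13 / (4*pi*4.9^2)
psi = 4.6569e-04 W/m^2

4.6569e-04


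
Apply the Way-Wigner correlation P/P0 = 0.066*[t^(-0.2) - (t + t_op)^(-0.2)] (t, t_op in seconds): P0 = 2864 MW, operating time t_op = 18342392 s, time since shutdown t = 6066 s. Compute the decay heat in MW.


P/P0 = 0.066 * [t^(-0.2) - (t + t_op)^(-0.2)]
P/P0 = 0.066 * [6066^(-0.2) - (6066 + 18342392)^(-0.2)]
P/P0 = 0.066 * [0.1751538 - 0.03525982] = 0.009233003
P = 2864 * 0.009233003 = 26.443 MW

26.443


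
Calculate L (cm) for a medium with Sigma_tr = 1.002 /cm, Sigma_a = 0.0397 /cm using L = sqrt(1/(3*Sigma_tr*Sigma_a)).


D = 1 / (3 * Sigma_tr) = 1 / (3 * 1.002) = 0.3326680 cm
L = sqrt(D / Sigma_a)
L = sqrt(0.3326680 / 0.0397)
L = 2.8947 cm

2.8947


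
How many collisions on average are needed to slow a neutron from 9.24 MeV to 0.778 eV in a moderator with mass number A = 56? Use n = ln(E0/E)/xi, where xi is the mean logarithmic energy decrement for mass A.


xi = 1 + (A-1)^2/(2A)*ln((A-1)/(A+1)) = 0.03529286 (for A = 56)
n = ln(E0/E) / xi
n = ln(9.24e6 / 0.778) / 0.03529286
n = ln(1.187661e+07) / 0.03529286 = 461.57

461.57


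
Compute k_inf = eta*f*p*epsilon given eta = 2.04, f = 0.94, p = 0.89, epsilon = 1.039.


k_inf = eta * f * p * epsilon
k_inf = 2.04 * 0.94 * 0.89 * 1.039
k_inf = 1.7732

1.7732


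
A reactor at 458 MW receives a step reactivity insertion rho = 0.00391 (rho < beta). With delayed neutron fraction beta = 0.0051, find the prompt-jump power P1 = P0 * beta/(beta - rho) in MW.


P1/P0 = beta / (beta - rho)
P1/P0 = 0.0051 / (0.0051 - 0.00391) = 4.285714
P1 = 458 * 4.285714 = 1962.9 MW

1962.9


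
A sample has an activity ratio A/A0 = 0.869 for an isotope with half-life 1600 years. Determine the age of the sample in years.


lambda = ln(2) / t_half = ln(2) / 1600 = 4.332170e-04 /yr
t = -ln(A/A0) / lambda
t = -ln(0.869) / 4.332170e-04
t = 324.12 yr

324.12


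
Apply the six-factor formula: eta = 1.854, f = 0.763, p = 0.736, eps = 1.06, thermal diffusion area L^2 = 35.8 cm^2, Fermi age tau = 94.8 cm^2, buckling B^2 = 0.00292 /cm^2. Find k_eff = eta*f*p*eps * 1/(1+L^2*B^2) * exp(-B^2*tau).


k_inf = eta*f*p*eps = 1.854*0.763*0.736*1.06 = 1.103616
P_TNL = 1/(1 + L^2*B^2) = 1/(1 + 35.8*0.00292) = 0.9053575
P_FNL = exp(-B^2*tau) = exp(-0.00292*94.8) = 0.7581940
k_eff = k_inf * P_TNL * P_FNL = 1.103616 * 0.9053575 * 0.7581940
k_eff = 0.75756

0.75756


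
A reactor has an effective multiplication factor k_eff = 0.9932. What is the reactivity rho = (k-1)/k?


rho = (k_eff - 1) / k_eff
rho = (0.9932 - 1) / 0.9932
rho = -0.0068466

-0.0068466


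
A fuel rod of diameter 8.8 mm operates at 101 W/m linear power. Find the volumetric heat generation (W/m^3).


r = D / 2 / 1000 = 8.8 / 2 / 1000 = 0.0044 m
q''' = q' / (pi * r^2)
q''' = 101 / (pi * 0.0044^2)
q''' = 1.6606e+06 W/m^3

1.6606e+06


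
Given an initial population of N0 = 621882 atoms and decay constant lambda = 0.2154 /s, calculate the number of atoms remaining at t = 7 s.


N = N0 * exp(-lambda * t)
N = 621882 * exp(-0.2154 * 7)
N = 137683

137683


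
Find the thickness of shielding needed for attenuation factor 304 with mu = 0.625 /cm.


x = ln(factor) / mu
x = ln(304) / 0.625
x = 9.1472 cm

9.1472


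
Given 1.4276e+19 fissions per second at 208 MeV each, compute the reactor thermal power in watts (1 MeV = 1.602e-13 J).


P = fission_rate * E_MeV * 1.602e-13
P = 1.4276e+19 * 208 * 1.602e-13
P = 4.7570e+08 W

4.7570e+08


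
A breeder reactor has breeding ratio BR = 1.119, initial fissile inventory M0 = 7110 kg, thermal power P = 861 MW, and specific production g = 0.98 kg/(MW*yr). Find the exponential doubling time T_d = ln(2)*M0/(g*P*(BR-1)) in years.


Breeding gain G = BR - 1 = 1.119 - 1 = 0.119
Fissile production rate = g * P * G = 0.98 * 861 * 0.119 = 100.40982 kg/yr
T_d = ln(2) * M0 / (g * P * G)
T_d = ln(2) * 7110 / 100.40982 = 49.082 yr

49.082


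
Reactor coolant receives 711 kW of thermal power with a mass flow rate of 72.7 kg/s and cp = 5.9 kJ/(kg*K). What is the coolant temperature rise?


dT = Q / (m_dot * cp)
dT = 711 / (72.7 * 5.9)
dT = 1.6576 C

1.6576


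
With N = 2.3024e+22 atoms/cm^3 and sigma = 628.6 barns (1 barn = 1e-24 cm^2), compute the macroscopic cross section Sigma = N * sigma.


Sigma = N * sigma_barns * 1e-24
Sigma = 2.3024e+22 * 628.6 * 1e-24
Sigma = 14.473 /cm

14.473


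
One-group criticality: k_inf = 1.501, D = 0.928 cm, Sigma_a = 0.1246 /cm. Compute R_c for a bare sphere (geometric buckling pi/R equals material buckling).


L^2 = D / Sigma_a = 0.928 / 0.1246 = 7.447833 cm^2
B_m^2 = (k_inf - 1) / L^2 = (1.501 - 1) / 7.447833 = 0.06726789 /cm^2
For a bare sphere: B_g = pi/R, so R_c = pi / sqrt(B_m^2)
R_c = pi / sqrt(0.06726789) = 12.113 cm

12.113


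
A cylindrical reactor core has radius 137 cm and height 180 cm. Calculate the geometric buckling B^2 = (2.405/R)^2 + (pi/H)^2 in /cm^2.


B^2 = (2.405/R)^2 + (pi/H)^2
B^2 = (2.405/137)^2 + (pi/180)^2
B^2 = 6.1279e-04 /cm^2

6.1279e-04


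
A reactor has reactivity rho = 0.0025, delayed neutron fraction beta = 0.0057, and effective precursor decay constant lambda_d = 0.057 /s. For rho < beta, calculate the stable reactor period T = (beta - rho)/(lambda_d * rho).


T = (beta - rho) / (lambda_d * rho)
T = (0.0057 - 0.0025) / (0.057 * 0.0025)
T = 22.456 s

22.456


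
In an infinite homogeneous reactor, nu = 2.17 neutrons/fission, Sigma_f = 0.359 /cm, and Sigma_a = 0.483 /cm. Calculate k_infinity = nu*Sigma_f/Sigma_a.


k_inf = nu * Sigma_f / Sigma_a
k_inf = 2.17 * 0.359 / 0.483
k_inf = 1.6129

1.6129


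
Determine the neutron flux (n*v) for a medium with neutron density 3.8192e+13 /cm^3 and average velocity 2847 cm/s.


phi = n * v
phi = 3.8192e+13 * 2847
phi = 1.0873e+17 /cm^2/s

1.0873e+17


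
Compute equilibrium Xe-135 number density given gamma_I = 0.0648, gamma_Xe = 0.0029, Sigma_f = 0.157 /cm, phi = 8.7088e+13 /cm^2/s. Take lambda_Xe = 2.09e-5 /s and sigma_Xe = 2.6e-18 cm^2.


Xe_eq = (gamma_I + gamma_Xe) * Sigma_f * phi / (lambda_Xe + sigma_Xe * phi)
Numerator = (0.0648 + 0.0029) * 0.157 * 8.7088e+13 = 9.256496e+11
Denominator = 2.09e-5 + 2.6e-18 * 8.7088e+13 = 2.473288e-04
Xe_eq = 9.256496e+11 / 2.473288e-04 = 3.7426e+15 /cm^3

3.7426e+15


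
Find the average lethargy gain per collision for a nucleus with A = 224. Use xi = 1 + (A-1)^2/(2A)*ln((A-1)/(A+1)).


xi = 1 + (A-1)^2/(2A) * ln((A-1)/(A+1))
xi = 1 + (224-1)^2/(2*224) * ln((224-1)/(224 +1))
xi = 0.0089021

0.0089021


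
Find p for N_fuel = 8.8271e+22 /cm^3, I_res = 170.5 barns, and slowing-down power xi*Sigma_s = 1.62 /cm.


p = exp(-N * I * 1e-24 / (xi*Sigma_s))
p = exp(-8.8271e+22 * 170.5 * 1e-24 / 1.62)
p = 9.2320e-05

9.2320e-05


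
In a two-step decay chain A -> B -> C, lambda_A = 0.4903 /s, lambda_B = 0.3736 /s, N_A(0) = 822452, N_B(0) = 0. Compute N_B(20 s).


N_B(t) = lambda_A * N_A0 / (lambda_B - lambda_A) * [exp(-lambda_A*t) - exp(-lambda_B*t)]
exp(-0.4903*20) = 5.511989e-05; exp(-0.3736*20) = 5.687896e-04
N_B = 0.4903 * 822452 / (0.3736 - 0.4903) * (5.511989e-05 - 5.687896e-04)
N_B = 1774.9

1774.9


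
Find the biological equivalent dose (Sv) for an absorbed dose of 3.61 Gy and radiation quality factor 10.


H = D * Q
H = 3.61 * 10
H = 36.100 Sv

36.100


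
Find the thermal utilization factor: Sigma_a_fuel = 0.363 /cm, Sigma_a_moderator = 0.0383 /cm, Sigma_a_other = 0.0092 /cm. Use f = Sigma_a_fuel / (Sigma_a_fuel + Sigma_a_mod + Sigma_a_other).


f = Sigma_a_fuel / (Sigma_a_fuel + Sigma_a_mod + Sigma_a_other)
f = 0.363 / (0.363 + 0.0383 + 0.0092)
f = 0.88429

0.88429


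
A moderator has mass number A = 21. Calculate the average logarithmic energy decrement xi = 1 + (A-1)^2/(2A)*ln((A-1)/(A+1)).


xi = 1 + (A-1)^2/(2A) * ln((A-1)/(A+1))
xi = 1 + (21-1)^2/(2*21) * ln((21-1)/(21 +1))
xi = 0.092284

0.092284


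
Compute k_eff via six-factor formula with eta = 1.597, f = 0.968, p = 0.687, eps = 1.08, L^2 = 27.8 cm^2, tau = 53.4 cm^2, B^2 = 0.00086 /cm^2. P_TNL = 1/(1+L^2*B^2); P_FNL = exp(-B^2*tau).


k_inf = eta*f*p*eps = 1.597*0.968*0.687*1.08 = 1.146993
P_TNL = 1/(1 + L^2*B^2) = 1/(1 + 27.8*0.00086) = 0.9766502
P_FNL = exp(-B^2*tau) = exp(-0.00086*53.4) = 0.9551145
k_eff = k_inf * P_TNL * P_FNL = 1.146993 * 0.9766502 * 0.9551145
k_eff = 1.0699

1.0699


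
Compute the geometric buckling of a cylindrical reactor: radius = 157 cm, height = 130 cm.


B^2 = (2.405/R)^2 + (pi/H)^2
B^2 = (2.405/157)^2 + (pi/130)^2
B^2 = 8.1866e-04 /cm^2

8.1866e-04


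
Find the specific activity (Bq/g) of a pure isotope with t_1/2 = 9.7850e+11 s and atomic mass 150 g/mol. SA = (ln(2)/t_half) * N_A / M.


lambda = ln(2) / t_half = ln(2) / 9.7850e+11 = 7.083773e-13 /s
SA = lambda * N_A / M
SA = 7.083773e-13 * 6.022e23 / 150
SA = 2.8439e+09 Bq/g

2.8439e+09


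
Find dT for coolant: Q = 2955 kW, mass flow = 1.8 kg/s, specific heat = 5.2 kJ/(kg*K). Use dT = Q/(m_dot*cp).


dT = Q / (m_dot * cp)
dT = 2955 / (1.8 * 5.2)
dT = 315.71 C

315.71


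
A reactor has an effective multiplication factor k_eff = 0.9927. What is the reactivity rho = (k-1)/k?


rho = (k_eff - 1) / k_eff
rho = (0.9927 - 1) / 0.9927
rho = -0.0073537

-0.0073537


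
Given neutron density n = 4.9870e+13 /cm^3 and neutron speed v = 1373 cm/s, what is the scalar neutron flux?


phi = n * v
phi = 4.9870e+13 * 1373
phi = 6.8472e+16 /cm^2/s

6.8472e+16


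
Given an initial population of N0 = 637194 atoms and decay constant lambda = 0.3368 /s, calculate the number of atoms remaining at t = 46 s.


N = N0 * exp(-lambda * t)
N = 637194 * exp(-0.3368 * 46)
N = 0.11908

0.11908


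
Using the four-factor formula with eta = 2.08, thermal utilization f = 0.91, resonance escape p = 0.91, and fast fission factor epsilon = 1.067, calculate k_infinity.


k_inf = eta * f * p * epsilon
k_inf = 2.08 * 0.91 * 0.91 * 1.067
k_inf = 1.8379

1.8379


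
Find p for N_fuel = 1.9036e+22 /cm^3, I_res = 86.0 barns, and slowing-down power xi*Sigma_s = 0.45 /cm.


p = exp(-N * I * 1e-24 / (xi*Sigma_s))
p = exp(-1.9036e+22 * 86.0 * 1e-24 / 0.45)
p = 0.026305

0.026305


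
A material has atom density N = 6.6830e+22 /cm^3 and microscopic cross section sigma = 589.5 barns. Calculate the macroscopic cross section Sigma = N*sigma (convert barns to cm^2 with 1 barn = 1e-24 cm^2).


Sigma = N * sigma_barns * 1e-24
Sigma = 6.6830e+22 * 589.5 * 1e-24
Sigma = 39.396 /cm

39.396


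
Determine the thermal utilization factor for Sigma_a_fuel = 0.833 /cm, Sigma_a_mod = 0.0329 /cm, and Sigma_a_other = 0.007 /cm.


f = Sigma_a_fuel / (Sigma_a_fuel + Sigma_a_mod + Sigma_a_other)
f = 0.833 / (0.833 + 0.0329 + 0.007)
f = 0.95429

0.95429


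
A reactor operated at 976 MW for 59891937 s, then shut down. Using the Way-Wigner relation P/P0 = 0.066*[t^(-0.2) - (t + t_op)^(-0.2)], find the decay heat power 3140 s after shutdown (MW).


P/P0 = 0.066 * [t^(-0.2) - (t + t_op)^(-0.2)]
P/P0 = 0.066 * [3140^(-0.2) - (3140 + 59891937)^(-0.2)]
P/P0 = 0.066 * [0.1998086 - 0.02783055] = 0.01135055
P = 976 * 0.01135055 = 11.078 MW

11.078


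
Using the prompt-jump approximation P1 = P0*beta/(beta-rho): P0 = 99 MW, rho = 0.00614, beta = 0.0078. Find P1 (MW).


P1/P0 = beta / (beta - rho)
P1/P0 = 0.0078 / (0.0078 - 0.00614) = 4.698795
P1 = 99 * 4.698795 = 465.18 MW

465.18


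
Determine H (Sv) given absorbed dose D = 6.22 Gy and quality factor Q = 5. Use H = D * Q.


H = D * Q
H = 6.22 * 5
H = 31.100 Sv

31.100


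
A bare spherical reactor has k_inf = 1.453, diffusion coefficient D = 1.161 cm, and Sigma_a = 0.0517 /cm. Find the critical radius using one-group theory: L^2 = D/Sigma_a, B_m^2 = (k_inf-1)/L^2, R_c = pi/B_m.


L^2 = D / Sigma_a = 1.161 / 0.0517 = 22.45648 cm^2
B_m^2 = (k_inf - 1) / L^2 = (1.453 - 1) / 22.45648 = 0.02017235 /cm^2
For a bare sphere: B_g = pi/R, so R_c = pi / sqrt(B_m^2)
R_c = pi / sqrt(0.02017235) = 22.119 cm

22.119


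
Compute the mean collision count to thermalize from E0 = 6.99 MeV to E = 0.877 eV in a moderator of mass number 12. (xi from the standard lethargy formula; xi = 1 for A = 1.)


xi = 1 + (A-1)^2/(2A)*ln((A-1)/(A+1)) = 0.1577690 (for A = 12)
n = ln(E0/E) / xi
n = ln(6.99e6 / 0.877) / 0.1577690
n = ln(7.970353e+06) / 0.1577690 = 100.72

100.72


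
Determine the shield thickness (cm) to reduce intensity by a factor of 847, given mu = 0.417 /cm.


x = ln(factor) / mu
x = ln(847) / 0.417
x = 16.167 cm

16.167


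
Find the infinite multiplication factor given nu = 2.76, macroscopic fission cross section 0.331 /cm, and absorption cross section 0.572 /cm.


k_inf = nu * Sigma_f / Sigma_a
k_inf = 2.76 * 0.331 / 0.572
k_inf = 1.5971

1.5971


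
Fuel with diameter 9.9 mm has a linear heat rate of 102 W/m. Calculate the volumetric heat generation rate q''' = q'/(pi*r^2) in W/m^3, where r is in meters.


r = D / 2 / 1000 = 9.9 / 2 / 1000 = 0.00495 m
q''' = q' / (pi * r^2)
q''' = 102 / (pi * 0.00495^2)
q''' = 1.3251e+06 W/m^3

1.3251e+06


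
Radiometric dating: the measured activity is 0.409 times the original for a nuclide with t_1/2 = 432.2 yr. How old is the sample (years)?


lambda = ln(2) / t_half = ln(2) / 432.2 = 0.001603765 /yr
t = -ln(A/A0) / lambda
t = -ln(0.409) / 0.001603765
t = 557.46 yr

557.46


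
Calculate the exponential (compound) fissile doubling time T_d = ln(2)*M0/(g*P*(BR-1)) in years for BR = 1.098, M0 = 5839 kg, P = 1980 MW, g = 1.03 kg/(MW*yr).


Breeding gain G = BR - 1 = 1.098 - 1 = 0.098
Fissile production rate = g * P * G = 1.03 * 1980 * 0.098 = 199.8612 kg/yr
T_d = ln(2) * M0 / (g * P * G)
T_d = ln(2) * 5839 / 199.8612 = 20.250 yr

20.250


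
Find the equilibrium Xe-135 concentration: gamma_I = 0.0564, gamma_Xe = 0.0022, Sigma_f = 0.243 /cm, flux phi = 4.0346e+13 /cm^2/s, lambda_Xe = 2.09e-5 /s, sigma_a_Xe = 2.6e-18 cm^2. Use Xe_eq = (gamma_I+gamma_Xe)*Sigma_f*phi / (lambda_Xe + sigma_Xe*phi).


Xe_eq = (gamma_I + gamma_Xe) * Sigma_f * phi / (lambda_Xe + sigma_Xe * phi)
Numerator = (0.0564 + 0.0022) * 0.243 * 4.0346e+13 = 5.745190e+11
Denominator = 2.09e-5 + 2.6e-18 * 4.0346e+13 = 1.257996e-04
Xe_eq = 5.745190e+11 / 1.257996e-04 = 4.5669e+15 /cm^3

4.5669e+15


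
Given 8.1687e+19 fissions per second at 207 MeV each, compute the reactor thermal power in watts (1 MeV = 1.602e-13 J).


P = fission_rate * E_MeV * 1.602e-13
P = 8.1687e+19 * 207 * 1.602e-13
P = 2.7089e+09 W

2.7089e+09


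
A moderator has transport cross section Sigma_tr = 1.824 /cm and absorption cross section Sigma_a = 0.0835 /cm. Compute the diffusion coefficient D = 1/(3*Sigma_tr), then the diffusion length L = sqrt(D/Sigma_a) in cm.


D = 1 / (3 * Sigma_tr) = 1 / (3 * 1.824) = 0.1827485 cm
L = sqrt(D / Sigma_a)
L = sqrt(0.1827485 / 0.0835)
L = 1.4794 cm

1.4794


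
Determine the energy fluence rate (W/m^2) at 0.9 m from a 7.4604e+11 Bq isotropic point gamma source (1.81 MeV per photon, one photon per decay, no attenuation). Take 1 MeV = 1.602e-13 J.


psi = A * E * 1.602e-13 / (4*pi*r^2)
psi = 7.4604e+11 * 1.81 * 1.602e-13 / (4*pi*0.9^2)
psi = 0.021252 W/m^2

0.021252


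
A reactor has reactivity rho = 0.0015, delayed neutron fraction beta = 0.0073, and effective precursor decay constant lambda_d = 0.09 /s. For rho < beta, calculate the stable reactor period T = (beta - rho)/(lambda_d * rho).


T = (beta - rho) / (lambda_d * rho)
T = (0.0073 - 0.0015) / (0.09 * 0.0015)
T = 42.963 s

42.963


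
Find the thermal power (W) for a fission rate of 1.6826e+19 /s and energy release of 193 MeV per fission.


P = fission_rate * E_MeV * 1.602e-13
P = 1.6826e+19 * 193 * 1.602e-13
P = 5.2024e+08 W

5.2024e+08


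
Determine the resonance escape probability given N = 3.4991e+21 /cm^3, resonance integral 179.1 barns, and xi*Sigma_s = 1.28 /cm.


p = exp(-N * I * 1e-24 / (xi*Sigma_s))
p = exp(-3.4991e+21 * 179.1 * 1e-24 / 1.28)
p = 0.61287

0.61287


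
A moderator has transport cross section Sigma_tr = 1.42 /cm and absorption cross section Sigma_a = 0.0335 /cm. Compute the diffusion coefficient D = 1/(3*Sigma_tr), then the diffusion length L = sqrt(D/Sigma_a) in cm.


D = 1 / (3 * Sigma_tr) = 1 / (3 * 1.42) = 0.2347418 cm
L = sqrt(D / Sigma_a)
L = sqrt(0.2347418 / 0.0335)
L = 2.6471 cm

2.6471


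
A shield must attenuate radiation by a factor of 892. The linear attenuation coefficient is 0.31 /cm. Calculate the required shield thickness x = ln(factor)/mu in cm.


x = ln(factor) / mu
x = ln(892) / 0.31
x = 21.914 cm

21.914


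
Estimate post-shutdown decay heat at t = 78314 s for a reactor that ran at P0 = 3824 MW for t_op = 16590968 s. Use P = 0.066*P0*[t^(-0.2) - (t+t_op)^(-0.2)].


P/P0 = 0.066 * [t^(-0.2) - (t + t_op)^(-0.2)]
P/P0 = 0.066 * [78314^(-0.2) - (78314 + 16590968)^(-0.2)]
P/P0 = 0.066 * [0.1050104 - 0.03594319] = 0.004558436
P = 3824 * 0.004558436 = 17.431 MW

17.431


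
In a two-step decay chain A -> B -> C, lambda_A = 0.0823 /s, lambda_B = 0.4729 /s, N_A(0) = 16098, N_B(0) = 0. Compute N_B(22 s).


N_B(t) = lambda_A * N_A0 / (lambda_B - lambda_A) * [exp(-lambda_A*t) - exp(-lambda_B*t)]
exp(-0.0823*22) = 0.1635560; exp(-0.4729*22) = 3.031706e-05
N_B = 0.0823 * 16098 / (0.4729 - 0.0823) * (0.1635560 - 3.031706e-05)
N_B = 554.66

554.66


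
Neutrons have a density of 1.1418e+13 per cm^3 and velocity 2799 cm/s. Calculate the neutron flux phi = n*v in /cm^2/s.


phi = n * v
phi = 1.1418e+13 * 2799
phi = 3.1959e+16 /cm^2/s

3.1959e+16


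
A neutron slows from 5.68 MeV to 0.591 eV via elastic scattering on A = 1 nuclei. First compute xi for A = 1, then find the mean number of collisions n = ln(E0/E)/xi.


xi = 1 + (A-1)^2/(2A)*ln((A-1)/(A+1)) = 1 (for A = 1)
n = ln(E0/E) / xi
n = ln(5.68e6 / 0.591) / 1
n = ln(9.610829e+06) / 1 = 16.078

16.078


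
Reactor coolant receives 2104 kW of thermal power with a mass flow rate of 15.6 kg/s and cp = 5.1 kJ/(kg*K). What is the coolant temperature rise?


dT = Q / (m_dot * cp)
dT = 2104 / (15.6 * 5.1)
dT = 26.445 C

26.445


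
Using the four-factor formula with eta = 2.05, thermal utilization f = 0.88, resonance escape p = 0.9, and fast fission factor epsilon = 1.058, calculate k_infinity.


k_inf = eta * f * p * epsilon
k_inf = 2.05 * 0.88 * 0.9 * 1.058
k_inf = 1.7178

1.7178


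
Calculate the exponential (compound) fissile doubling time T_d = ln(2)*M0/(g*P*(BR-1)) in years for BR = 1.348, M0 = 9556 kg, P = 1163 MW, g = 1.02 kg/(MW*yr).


Breeding gain G = BR - 1 = 1.348 - 1 = 0.348
Fissile production rate = g * P * G = 1.02 * 1163 * 0.348 = 412.81848 kg/yr
T_d = ln(2) * M0 / (g * P * G)
T_d = ln(2) * 9556 / 412.81848 = 16.045 yr

16.045


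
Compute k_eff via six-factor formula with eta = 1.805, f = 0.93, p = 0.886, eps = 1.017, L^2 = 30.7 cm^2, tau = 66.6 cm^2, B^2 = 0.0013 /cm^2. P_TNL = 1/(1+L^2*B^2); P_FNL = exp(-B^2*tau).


k_inf = eta*f*p*eps = 1.805*0.93*0.886*1.017 = 1.512568
P_TNL = 1/(1 + L^2*B^2) = 1/(1 + 30.7*0.0013) = 0.9616217
P_FNL = exp(-B^2*tau) = exp(-0.0013*66.6) = 0.9170622
k_eff = k_inf * P_TNL * P_FNL = 1.512568 * 0.9616217 * 0.9170622
k_eff = 1.3339

1.3339


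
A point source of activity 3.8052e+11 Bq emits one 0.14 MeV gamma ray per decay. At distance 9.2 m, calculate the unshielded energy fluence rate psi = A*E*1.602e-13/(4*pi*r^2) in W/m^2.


psi = A * E * 1.602e-13 / (4*pi*r^2)
psi = 3.8052e+11 * 0.14 * 1.602e-13 / (4*pi*9.2^2)
psi = 8.0238e-06 W/m^2

8.0238e-06


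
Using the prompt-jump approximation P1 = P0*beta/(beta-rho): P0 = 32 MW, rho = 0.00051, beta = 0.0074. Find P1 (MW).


P1/P0 = beta / (beta - rho)
P1/P0 = 0.0074 / (0.0074 - 0.00051) = 1.074020
P1 = 32 * 1.074020 = 34.369 MW

34.369


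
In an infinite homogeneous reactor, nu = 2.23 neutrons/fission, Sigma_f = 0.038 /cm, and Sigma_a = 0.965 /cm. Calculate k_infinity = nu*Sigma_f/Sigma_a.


k_inf = nu * Sigma_f / Sigma_a
k_inf = 2.23 * 0.038 / 0.965
k_inf = 0.087813

0.087813


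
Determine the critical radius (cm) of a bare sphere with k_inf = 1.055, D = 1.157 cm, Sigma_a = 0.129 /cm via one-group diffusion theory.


L^2 = D / Sigma_a = 1.157 / 0.129 = 8.968992 cm^2
B_m^2 = (k_inf - 1) / L^2 = (1.055 - 1) / 8.968992 = 0.006132239 /cm^2
For a bare sphere: B_g = pi/R, so R_c = pi / sqrt(B_m^2)
R_c = pi / sqrt(0.006132239) = 40.118 cm

40.118


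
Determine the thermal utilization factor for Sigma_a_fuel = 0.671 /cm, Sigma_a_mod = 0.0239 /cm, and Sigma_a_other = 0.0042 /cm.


f = Sigma_a_fuel / (Sigma_a_fuel + Sigma_a_mod + Sigma_a_other)
f = 0.671 / (0.671 + 0.0239 + 0.0042)
f = 0.95981

0.95981


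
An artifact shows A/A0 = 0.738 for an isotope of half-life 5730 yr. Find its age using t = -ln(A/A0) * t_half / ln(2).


lambda = ln(2) / t_half = ln(2) / 5730 = 1.209681e-04 /yr
t = -ln(A/A0) / lambda
t = -ln(0.738) / 1.209681e-04
t = 2511.5 yr

2511.5


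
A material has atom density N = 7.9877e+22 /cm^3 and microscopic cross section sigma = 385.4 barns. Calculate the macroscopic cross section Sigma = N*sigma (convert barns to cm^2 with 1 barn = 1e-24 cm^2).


Sigma = N * sigma_barns * 1e-24
Sigma = 7.9877e+22 * 385.4 * 1e-24
Sigma = 30.785 /cm

30.785


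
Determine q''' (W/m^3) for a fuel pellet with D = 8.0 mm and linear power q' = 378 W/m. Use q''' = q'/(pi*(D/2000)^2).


r = D / 2 / 1000 = 8.0 / 2 / 1000 = 0.004 m
q''' = q' / (pi * r^2)
q''' = 378 / (pi * 0.004^2)
q''' = 7.5201e+06 W/m^3

7.5201e+06


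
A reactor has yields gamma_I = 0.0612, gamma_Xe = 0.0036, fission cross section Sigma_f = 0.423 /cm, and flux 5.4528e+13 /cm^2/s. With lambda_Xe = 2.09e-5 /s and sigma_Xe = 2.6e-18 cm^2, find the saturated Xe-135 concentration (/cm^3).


Xe_eq = (gamma_I + gamma_Xe) * Sigma_f * phi / (lambda_Xe + sigma_Xe * phi)
Numerator = (0.0612 + 0.0036) * 0.423 * 5.4528e+13 = 1.494634e+12
Denominator = 2.09e-5 + 2.6e-18 * 5.4528e+13 = 1.626728e-04
Xe_eq = 1.494634e+12 / 1.626728e-04 = 9.1880e+15 /cm^3

9.1880e+15


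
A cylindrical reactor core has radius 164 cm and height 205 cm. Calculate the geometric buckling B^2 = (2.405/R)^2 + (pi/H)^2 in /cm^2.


B^2 = (2.405/R)^2 + (pi/H)^2
B^2 = (2.405/164)^2 + (pi/205)^2
B^2 = 4.4990e-04 /cm^2

4.4990e-04


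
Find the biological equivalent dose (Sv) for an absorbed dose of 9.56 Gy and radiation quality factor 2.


H = D * Q
H = 9.56 * 2
H = 19.120 Sv

19.120


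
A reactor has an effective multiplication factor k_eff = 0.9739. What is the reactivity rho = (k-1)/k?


rho = (k_eff - 1) / k_eff
rho = (0.9739 - 1) / 0.9739
rho = -0.026799

-0.026799


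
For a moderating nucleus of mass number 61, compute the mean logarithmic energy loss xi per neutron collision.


xi = 1 + (A-1)^2/(2A) * ln((A-1)/(A+1))
xi = 1 + (61-1)^2/(2*61) * ln((61-1)/(61 +1))
xi = 0.032431

0.032431


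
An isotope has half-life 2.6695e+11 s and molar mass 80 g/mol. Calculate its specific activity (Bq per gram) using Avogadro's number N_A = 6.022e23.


lambda = ln(2) / t_half = ln(2) / 2.6695e+11 = 2.596543e-12 /s
SA = lambda * N_A / M
SA = 2.596543e-12 * 6.022e23 / 80
SA = 1.9545e+10 Bq/g

1.9545e+10


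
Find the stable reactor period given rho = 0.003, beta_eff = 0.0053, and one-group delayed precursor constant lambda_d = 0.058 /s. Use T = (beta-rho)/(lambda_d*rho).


T = (beta - rho) / (lambda_d * rho)
T = (0.0053 - 0.003) / (0.058 * 0.003)
T = 13.218 s

13.218


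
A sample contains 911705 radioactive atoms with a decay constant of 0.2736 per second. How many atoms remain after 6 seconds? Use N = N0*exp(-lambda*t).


N = N0 * exp(-lambda * t)
N = 911705 * exp(-0.2736 * 6)
N = 176570

176570


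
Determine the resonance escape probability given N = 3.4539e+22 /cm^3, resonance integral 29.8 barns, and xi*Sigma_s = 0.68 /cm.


p = exp(-N * I * 1e-24 / (xi*Sigma_s))
p = exp(-3.4539e+22 * 29.8 * 1e-24 / 0.68)
p = 0.22011

0.22011


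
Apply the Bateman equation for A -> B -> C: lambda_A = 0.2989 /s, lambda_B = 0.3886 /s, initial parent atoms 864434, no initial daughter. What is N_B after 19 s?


N_B(t) = lambda_A * N_A0 / (lambda_B - lambda_A) * [exp(-lambda_A*t) - exp(-lambda_B*t)]
exp(-0.2989*19) = 0.003416632; exp(-0.3886*19) = 6.214842e-04
N_B = 0.2989 * 864434 / (0.3886 - 0.2989) * (0.003416632 - 6.214842e-04)
N_B = 8051.4

8051.4


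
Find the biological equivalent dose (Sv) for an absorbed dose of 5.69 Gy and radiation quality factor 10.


H = D * Q
H = 5.69 * 10
H = 56.900 Sv

56.900


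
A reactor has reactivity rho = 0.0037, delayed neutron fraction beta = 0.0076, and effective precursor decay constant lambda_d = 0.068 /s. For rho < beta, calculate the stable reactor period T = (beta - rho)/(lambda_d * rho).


T = (beta - rho) / (lambda_d * rho)
T = (0.0076 - 0.0037) / (0.068 * 0.0037)
T = 15.501 s

15.501


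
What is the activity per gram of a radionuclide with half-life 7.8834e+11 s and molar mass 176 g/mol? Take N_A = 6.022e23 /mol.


lambda = ln(2) / t_half = ln(2) / 7.8834e+11 = 8.792490e-13 /s
SA = lambda * N_A / M
SA = 8.792490e-13 * 6.022e23 / 176
SA = 3.0084e+09 Bq/g

3.0084e+09


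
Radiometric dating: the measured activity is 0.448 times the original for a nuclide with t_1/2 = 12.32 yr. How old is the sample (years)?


lambda = ln(2) / t_half = ln(2) / 12.32 = 0.05626195 /yr
t = -ln(A/A0) / lambda
t = -ln(0.448) / 0.05626195
t = 14.272 yr

14.272


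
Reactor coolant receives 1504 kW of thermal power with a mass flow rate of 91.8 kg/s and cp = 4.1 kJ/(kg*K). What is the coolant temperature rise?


dT = Q / (m_dot * cp)
dT = 1504 / (91.8 * 4.1)
dT = 3.9960 C

3.9960


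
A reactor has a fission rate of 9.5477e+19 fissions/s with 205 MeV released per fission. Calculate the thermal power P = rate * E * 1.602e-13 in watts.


P = fission_rate * E_MeV * 1.602e-13
P = 9.5477e+19 * 205 * 1.602e-13
P = 3.1356e+09 W

3.1356e+09


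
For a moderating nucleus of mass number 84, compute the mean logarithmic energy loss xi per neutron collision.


xi = 1 + (A-1)^2/(2A) * ln((A-1)/(A+1))
xi = 1 + (84-1)^2/(2*84) * ln((84-1)/(84 +1))
xi = 0.023622

0.023622


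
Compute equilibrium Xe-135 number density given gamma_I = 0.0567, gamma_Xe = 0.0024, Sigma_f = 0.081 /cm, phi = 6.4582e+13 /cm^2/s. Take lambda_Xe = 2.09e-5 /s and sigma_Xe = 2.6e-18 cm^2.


Xe_eq = (gamma_I + gamma_Xe) * Sigma_f * phi / (lambda_Xe + sigma_Xe * phi)
Numerator = (0.0567 + 0.0024) * 0.081 * 6.4582e+13 = 3.091605e+11
Denominator = 2.09e-5 + 2.6e-18 * 6.4582e+13 = 1.888132e-04
Xe_eq = 3.091605e+11 / 1.888132e-04 = 1.6374e+15 /cm^3

1.6374e+15


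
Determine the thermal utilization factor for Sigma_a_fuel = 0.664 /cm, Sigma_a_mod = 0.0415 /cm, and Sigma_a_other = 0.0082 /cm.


f = Sigma_a_fuel / (Sigma_a_fuel + Sigma_a_mod + Sigma_a_other)
f = 0.664 / (0.664 + 0.0415 + 0.0082)
f = 0.93036

0.93036


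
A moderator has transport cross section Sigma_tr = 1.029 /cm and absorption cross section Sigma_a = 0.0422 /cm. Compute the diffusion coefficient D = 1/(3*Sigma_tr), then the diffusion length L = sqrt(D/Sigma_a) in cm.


D = 1 / (3 * Sigma_tr) = 1 / (3 * 1.029) = 0.3239391 cm
L = sqrt(D / Sigma_a)
L = sqrt(0.3239391 / 0.0422)
L = 2.7706 cm

2.7706


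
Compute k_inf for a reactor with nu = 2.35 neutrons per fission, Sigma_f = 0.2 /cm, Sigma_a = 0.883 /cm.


k_inf = nu * Sigma_f / Sigma_a
k_inf = 2.35 * 0.2 / 0.883
k_inf = 0.53228

0.53228


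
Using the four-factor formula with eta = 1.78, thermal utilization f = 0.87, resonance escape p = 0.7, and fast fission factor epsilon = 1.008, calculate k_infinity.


k_inf = eta * f * p * epsilon
k_inf = 1.78 * 0.87 * 0.7 * 1.008
k_inf = 1.0927

1.0927


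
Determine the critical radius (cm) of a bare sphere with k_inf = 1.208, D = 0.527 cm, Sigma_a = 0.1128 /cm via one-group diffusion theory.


L^2 = D / Sigma_a = 0.527 / 0.1128 = 4.671986 cm^2
B_m^2 = (k_inf - 1) / L^2 = (1.208 - 1) / 4.671986 = 0.04452068 /cm^2
For a bare sphere: B_g = pi/R, so R_c = pi / sqrt(B_m^2)
R_c = pi / sqrt(0.04452068) = 14.889 cm

14.889


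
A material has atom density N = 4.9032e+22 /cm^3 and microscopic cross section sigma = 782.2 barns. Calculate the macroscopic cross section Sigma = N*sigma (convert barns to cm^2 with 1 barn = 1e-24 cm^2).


Sigma = N * sigma_barns * 1e-24
Sigma = 4.9032e+22 * 782.2 * 1e-24
Sigma = 38.353 /cm

38.353


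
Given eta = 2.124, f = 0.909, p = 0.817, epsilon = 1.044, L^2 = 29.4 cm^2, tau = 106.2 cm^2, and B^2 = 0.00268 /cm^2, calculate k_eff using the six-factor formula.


k_inf = eta*f*p*eps = 2.124*0.909*0.817*1.044 = 1.646800
P_TNL = 1/(1 + L^2*B^2) = 1/(1 + 29.4*0.00268) = 0.9269628
P_FNL = exp(-B^2*tau) = exp(-0.00268*106.2) = 0.7523031
k_eff = k_inf * P_TNL * P_FNL = 1.646800 * 0.9269628 * 0.7523031
k_eff = 1.1484

1.1484


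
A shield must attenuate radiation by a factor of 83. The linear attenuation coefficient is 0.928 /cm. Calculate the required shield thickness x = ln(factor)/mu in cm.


x = ln(factor) / mu
x = ln(83) / 0.928
x = 4.7617 cm

4.7617


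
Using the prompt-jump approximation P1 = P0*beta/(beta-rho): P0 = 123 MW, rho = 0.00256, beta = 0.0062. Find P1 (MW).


P1/P0 = beta / (beta - rho)
P1/P0 = 0.0062 / (0.0062 - 0.00256) = 1.703297
P1 = 123 * 1.703297 = 209.51 MW

209.51


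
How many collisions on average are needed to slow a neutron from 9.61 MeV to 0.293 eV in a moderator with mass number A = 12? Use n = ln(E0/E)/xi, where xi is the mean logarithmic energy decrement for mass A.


xi = 1 + (A-1)^2/(2A)*ln((A-1)/(A+1)) = 0.1577690 (for A = 12)
n = ln(E0/E) / xi
n = ln(9.61e6 / 0.293) / 0.1577690
n = ln(3.279863e+07) / 0.1577690 = 109.69

109.69


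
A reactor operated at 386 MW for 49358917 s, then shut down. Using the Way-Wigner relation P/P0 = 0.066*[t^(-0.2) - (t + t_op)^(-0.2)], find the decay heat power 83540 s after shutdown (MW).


P/P0 = 0.066 * [t^(-0.2) - (t + t_op)^(-0.2)]
P/P0 = 0.066 * [83540^(-0.2) - (83540 + 49358917)^(-0.2)]
P/P0 = 0.066 * [0.1036624 - 0.02891878] = 0.004933079
P = 386 * 0.004933079 = 1.9042 MW

1.9042


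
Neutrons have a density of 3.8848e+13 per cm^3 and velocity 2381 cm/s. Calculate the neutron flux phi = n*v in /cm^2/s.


phi = n * v
phi = 3.8848e+13 * 2381
phi = 9.2497e+16 /cm^2/s

9.2497e+16


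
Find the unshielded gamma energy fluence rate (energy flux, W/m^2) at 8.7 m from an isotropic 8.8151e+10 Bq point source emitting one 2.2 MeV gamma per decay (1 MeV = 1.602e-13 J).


psi = A * E * 1.602e-13 / (4*pi*r^2)
psi = 8.8151e+10 * 2.2 * 1.602e-13 / (4*pi*8.7^2)
psi = 3.2664e-05 W/m^2

3.2664e-05


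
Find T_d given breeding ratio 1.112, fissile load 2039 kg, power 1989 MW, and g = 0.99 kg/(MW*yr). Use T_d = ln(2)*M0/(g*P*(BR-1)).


Breeding gain G = BR - 1 = 1.112 - 1 = 0.112
Fissile production rate = g * P * G = 0.99 * 1989 * 0.112 = 220.54032 kg/yr
T_d = ln(2) * M0 / (g * P * G)
T_d = ln(2) * 2039 / 220.54032 = 6.4085 yr

6.4085


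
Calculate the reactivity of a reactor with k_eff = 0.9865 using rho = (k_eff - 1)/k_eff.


rho = (k_eff - 1) / k_eff
rho = (0.9865 - 1) / 0.9865
rho = -0.013685

-0.013685


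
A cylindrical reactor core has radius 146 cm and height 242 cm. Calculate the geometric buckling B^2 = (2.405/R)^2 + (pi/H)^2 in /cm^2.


B^2 = (2.405/R)^2 + (pi/H)^2
B^2 = (2.405/146)^2 + (pi/242)^2
B^2 = 4.3987e-04 /cm^2

4.3987e-04


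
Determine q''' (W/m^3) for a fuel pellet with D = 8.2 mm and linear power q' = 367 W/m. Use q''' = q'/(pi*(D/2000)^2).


r = D / 2 / 1000 = 8.2 / 2 / 1000 = 0.0041 m
q''' = q' / (pi * r^2)
q''' = 367 / (pi * 0.0041^2)
q''' = 6.9494e+06 W/m^3

6.9494e+06


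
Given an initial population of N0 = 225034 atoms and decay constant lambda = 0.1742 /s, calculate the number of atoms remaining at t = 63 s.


N = N0 * exp(-lambda * t)
N = 225034 * exp(-0.1742 * 63)
N = 3.8551

3.8551


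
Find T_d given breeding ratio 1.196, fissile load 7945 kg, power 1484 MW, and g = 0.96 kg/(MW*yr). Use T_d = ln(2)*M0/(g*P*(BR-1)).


Breeding gain G = BR - 1 = 1.196 - 1 = 0.196
Fissile production rate = g * P * G = 0.96 * 1484 * 0.196 = 279.22944 kg/yr
T_d = ln(2) * M0 / (g * P * G)
T_d = ln(2) * 7945 / 279.22944 = 19.722 yr

19.722


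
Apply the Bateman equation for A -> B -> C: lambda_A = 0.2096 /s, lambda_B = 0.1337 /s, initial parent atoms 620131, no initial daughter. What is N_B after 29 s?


N_B(t) = lambda_A * N_A0 / (lambda_B - lambda_A) * [exp(-lambda_A*t) - exp(-lambda_B*t)]
exp(-0.2096*29) = 0.002291841; exp(-0.1337*29) = 0.02070666
N_B = 0.2096 * 620131 / (0.1337 - 0.2096) * (0.002291841 - 0.02070666)
N_B = 31536

31536


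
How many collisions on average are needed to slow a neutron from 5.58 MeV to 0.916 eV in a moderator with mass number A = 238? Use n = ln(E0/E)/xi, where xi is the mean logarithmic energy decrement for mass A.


xi = 1 + (A-1)^2/(2A)*ln((A-1)/(A+1)) = 0.008379872 (for A = 238)
n = ln(E0/E) / xi
n = ln(5.58e6 / 0.916) / 0.008379872
n = ln(6.091703e+06) / 0.008379872 = 1864.3

1864.3


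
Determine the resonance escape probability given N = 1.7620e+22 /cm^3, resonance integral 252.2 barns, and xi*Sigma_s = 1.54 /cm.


p = exp(-N * I * 1e-24 / (xi*Sigma_s))
p = exp(-1.7620e+22 * 252.2 * 1e-24 / 1.54)
p = 0.055823

0.055823


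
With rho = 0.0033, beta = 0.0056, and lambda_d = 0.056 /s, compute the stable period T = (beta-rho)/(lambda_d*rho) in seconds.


T = (beta - rho) / (lambda_d * rho)
T = (0.0056 - 0.0033) / (0.056 * 0.0033)
T = 12.446 s

12.446


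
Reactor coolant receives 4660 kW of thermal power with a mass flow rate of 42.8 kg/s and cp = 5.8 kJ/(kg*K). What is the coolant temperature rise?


dT = Q / (m_dot * cp)
dT = 4660 / (42.8 * 5.8)
dT = 18.772 C

18.772


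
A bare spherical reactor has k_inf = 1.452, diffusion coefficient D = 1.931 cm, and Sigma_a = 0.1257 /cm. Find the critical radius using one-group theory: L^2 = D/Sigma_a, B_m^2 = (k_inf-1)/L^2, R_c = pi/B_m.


L^2 = D / Sigma_a = 1.931 / 0.1257 = 15.36197 cm^2
B_m^2 = (k_inf - 1) / L^2 = (1.452 - 1) / 15.36197 = 0.02942331 /cm^2
For a bare sphere: B_g = pi/R, so R_c = pi / sqrt(B_m^2)
R_c = pi / sqrt(0.02942331) = 18.315 cm

18.315


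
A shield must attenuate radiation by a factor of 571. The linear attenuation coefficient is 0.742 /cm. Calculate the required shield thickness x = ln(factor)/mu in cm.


x = ln(factor) / mu
x = ln(571) / 0.742
x = 8.5544 cm

8.5544


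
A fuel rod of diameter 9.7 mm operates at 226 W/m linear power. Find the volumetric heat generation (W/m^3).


r = D / 2 / 1000 = 9.7 / 2 / 1000 = 0.00485 m
q''' = q' / (pi * r^2)
q''' = 226 / (pi * 0.00485^2)
q''' = 3.0583e+06 W/m^3

3.0583e+06


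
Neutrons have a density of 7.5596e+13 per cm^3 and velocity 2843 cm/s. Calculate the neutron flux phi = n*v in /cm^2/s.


phi = n * v
phi = 7.5596e+13 * 2843
phi = 2.1492e+17 /cm^2/s

2.1492e+17


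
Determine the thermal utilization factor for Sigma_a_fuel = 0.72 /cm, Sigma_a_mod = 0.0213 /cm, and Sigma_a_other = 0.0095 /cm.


f = Sigma_a_fuel / (Sigma_a_fuel + Sigma_a_mod + Sigma_a_other)
f = 0.72 / (0.72 + 0.0213 + 0.0095)
f = 0.95898

0.95898


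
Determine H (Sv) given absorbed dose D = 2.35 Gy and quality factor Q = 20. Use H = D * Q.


H = D * Q
H = 2.35 * 20
H = 47.000 Sv

47.000


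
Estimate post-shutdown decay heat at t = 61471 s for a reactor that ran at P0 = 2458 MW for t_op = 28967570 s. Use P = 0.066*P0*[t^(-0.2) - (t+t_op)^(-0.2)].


P/P0 = 0.066 * [t^(-0.2) - (t + t_op)^(-0.2)]
P/P0 = 0.066 * [61471^(-0.2) - (61471 + 28967570)^(-0.2)]
P/P0 = 0.066 * [0.1102214 - 0.03216870] = 0.005151478
P = 2458 * 0.005151478 = 12.662 MW

12.662


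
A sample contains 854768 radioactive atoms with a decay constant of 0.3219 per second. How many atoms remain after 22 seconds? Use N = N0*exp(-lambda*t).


N = N0 * exp(-lambda * t)
N = 854768 * exp(-0.3219 * 22)
N = 718.23

718.23


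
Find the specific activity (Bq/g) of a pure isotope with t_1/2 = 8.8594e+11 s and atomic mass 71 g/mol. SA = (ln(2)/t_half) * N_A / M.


lambda = ln(2) / t_half = ln(2) / 8.8594e+11 = 7.823861e-13 /s
SA = lambda * N_A / M
SA = 7.823861e-13 * 6.022e23 / 71
SA = 6.6360e+09 Bq/g

6.6360e+09


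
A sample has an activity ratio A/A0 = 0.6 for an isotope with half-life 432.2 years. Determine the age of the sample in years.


lambda = ln(2) / t_half = ln(2) / 432.2 = 0.001603765 /yr
t = -ln(A/A0) / lambda
t = -ln(0.6) / 0.001603765
t = 318.52 yr

318.52


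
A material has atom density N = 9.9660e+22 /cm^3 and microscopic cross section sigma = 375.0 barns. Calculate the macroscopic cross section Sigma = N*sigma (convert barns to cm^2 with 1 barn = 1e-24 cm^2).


Sigma = N * sigma_barns * 1e-24
Sigma = 9.9660e+22 * 375.0 * 1e-24
Sigma = 37.372 /cm

37.372


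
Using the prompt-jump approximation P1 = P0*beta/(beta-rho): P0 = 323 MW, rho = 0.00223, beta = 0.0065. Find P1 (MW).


P1/P0 = beta / (beta - rho)
P1/P0 = 0.0065 / (0.0065 - 0.00223) = 1.522248
P1 = 323 * 1.522248 = 491.69 MW

491.69


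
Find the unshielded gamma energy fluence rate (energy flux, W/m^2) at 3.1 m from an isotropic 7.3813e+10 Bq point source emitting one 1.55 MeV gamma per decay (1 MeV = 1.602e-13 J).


psi = A * E * 1.602e-13 / (4*pi*r^2)
psi = 7.3813e+10 * 1.55 * 1.602e-13 / (4*pi*3.1^2)
psi = 1.5177e-04 W/m^2

1.5177e-04


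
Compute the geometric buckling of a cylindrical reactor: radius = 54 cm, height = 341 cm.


B^2 = (2.405/R)^2 + (pi/H)^2
B^2 = (2.405/54)^2 + (pi/341)^2
B^2 = 0.0020684 /cm^2

0.0020684


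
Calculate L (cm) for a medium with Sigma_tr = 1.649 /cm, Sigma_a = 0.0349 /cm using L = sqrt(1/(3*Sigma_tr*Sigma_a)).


D = 1 / (3 * Sigma_tr) = 1 / (3 * 1.649) = 0.2021427 cm
L = sqrt(D / Sigma_a)
L = sqrt(0.2021427 / 0.0349)
L = 2.4067 cm

2.4067


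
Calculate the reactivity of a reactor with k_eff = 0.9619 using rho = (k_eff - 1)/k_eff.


rho = (k_eff - 1) / k_eff
rho = (0.9619 - 1) / 0.9619
rho = -0.039609

-0.039609


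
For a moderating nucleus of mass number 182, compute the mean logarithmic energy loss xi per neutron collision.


xi = 1 + (A-1)^2/(2A) * ln((A-1)/(A+1))
xi = 1 + (182-1)^2/(2*182) * ln((182-1)/(182 +1))
xi = 0.010949

0.010949


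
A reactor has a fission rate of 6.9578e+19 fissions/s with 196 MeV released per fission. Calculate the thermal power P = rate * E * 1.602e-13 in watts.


P = fission_rate * E_MeV * 1.602e-13
P = 6.9578e+19 * 196 * 1.602e-13
P = 2.1847e+09 W

2.1847e+09


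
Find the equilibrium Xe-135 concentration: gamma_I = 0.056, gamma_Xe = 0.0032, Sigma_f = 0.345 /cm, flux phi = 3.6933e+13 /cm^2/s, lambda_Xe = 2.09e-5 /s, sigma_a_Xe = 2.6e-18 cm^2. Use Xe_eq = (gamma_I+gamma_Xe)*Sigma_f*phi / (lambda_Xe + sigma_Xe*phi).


Xe_eq = (gamma_I + gamma_Xe) * Sigma_f * phi / (lambda_Xe + sigma_Xe * phi)
Numerator = (0.056 + 0.0032) * 0.345 * 3.6933e+13 = 7.543196e+11
Denominator = 2.09e-5 + 2.6e-18 * 3.6933e+13 = 1.169258e-04
Xe_eq = 7.543196e+11 / 1.169258e-04 = 6.4513e+15 /cm^3

6.4513e+15
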